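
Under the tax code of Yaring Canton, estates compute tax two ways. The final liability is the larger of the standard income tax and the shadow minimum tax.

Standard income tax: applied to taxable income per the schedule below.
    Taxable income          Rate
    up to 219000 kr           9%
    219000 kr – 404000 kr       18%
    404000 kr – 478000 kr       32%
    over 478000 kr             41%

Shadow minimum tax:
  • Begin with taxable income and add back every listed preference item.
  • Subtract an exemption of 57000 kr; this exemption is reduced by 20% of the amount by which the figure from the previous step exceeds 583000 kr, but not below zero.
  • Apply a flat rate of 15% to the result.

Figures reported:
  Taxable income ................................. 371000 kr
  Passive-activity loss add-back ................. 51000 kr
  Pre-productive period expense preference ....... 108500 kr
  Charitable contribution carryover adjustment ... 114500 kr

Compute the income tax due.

Shadow minimum tax:
  Adjusted income: 371000 kr + 51000 kr + 108500 kr + 114500 kr = 645000 kr
  Exemption: 57000 kr − 20% × (645000 kr − 583000 kr) = 57000 kr − 12400 kr = 44600 kr
  Base: 645000 kr − 44600 kr = 600400 kr
  600400 kr × 15% = 90060 kr

Standard income tax:
  219000 kr × 9% = 19710 kr
  152000 kr × 18% = 27360 kr
  → 47070 kr

90060 kr > 47070 kr, so the shadow minimum tax is the binding amount.

90060 kr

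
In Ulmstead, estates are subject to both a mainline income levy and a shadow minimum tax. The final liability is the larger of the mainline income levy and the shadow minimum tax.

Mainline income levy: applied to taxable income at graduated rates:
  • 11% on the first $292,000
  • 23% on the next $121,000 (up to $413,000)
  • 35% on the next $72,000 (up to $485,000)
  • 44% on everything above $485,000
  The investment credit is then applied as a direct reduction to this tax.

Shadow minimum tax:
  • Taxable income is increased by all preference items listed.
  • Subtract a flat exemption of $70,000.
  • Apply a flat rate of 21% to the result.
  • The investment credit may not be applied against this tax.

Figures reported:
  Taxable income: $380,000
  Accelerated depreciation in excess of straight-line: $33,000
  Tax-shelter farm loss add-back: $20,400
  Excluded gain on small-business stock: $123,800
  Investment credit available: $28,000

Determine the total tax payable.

$102,312

Mainline income levy:
  $292,000 × 11% = $32,120
  $88,000 × 23% = $20,240
  → $52,360
  Less investment credit $28,000 → $24,360

Shadow minimum tax:
  Adjusted income: $380,000 + $33,000 + $20,400 + $123,800 = $557,200
  Less exemption $70,000 → base $487,200
  $487,200 × 21% = $102,312

$102,312 > $24,360, so the shadow minimum tax is the binding amount.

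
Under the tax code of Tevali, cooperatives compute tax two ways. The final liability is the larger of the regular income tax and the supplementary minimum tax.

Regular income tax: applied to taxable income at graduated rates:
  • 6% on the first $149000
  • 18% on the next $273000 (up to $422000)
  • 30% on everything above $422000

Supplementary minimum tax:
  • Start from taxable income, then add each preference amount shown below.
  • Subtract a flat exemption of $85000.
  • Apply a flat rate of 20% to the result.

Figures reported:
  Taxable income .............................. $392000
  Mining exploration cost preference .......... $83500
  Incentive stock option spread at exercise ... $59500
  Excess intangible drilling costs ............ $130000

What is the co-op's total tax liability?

Regular income tax:
  $149000 × 6% = $8940
  $243000 × 18% = $43740
  → $52680

Supplementary minimum tax:
  Adjusted income: $392000 + $83500 + $59500 + $130000 = $665000
  Less exemption $85000 → base $580000
  $580000 × 20% = $116000

$116000 > $52680, so the supplementary minimum tax is the binding amount.

$116000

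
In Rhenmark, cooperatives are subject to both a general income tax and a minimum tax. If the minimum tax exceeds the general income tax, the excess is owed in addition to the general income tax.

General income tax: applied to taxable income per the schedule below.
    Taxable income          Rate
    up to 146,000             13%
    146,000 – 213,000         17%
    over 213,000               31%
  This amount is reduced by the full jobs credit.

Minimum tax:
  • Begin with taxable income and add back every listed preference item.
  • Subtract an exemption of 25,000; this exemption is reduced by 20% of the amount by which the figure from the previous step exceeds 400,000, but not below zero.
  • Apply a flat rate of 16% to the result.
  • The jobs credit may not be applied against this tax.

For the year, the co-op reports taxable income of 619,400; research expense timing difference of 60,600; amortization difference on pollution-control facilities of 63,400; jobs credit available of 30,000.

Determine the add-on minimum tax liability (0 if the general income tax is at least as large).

Minimum tax:
  Adjusted income: 619,400 + 60,600 + 63,400 = 743,400
  Exemption: 20% × (743,400 − 400,000) = 68,680 ≥ 25,000, so the exemption is fully phased out
  Base: 743,400 − 0 = 743,400
  743,400 × 16% = 118,944

General income tax:
  146,000 × 13% = 18,980
  67,000 × 17% = 11,390
  406,400 × 31% = 125,984
  → 156,354
  Less jobs credit 30,000 → 126,354

118,944 ≤ 126,354, so no add-on is due.

0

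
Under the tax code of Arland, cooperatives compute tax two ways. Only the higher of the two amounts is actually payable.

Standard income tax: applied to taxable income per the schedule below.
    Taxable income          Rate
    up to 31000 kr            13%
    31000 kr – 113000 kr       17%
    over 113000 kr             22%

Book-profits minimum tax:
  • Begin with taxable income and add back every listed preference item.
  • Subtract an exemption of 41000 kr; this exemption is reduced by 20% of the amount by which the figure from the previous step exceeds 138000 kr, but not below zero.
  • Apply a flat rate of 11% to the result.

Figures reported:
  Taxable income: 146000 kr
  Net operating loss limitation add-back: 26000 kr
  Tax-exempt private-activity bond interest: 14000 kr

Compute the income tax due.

25230 kr

Standard income tax:
  31000 kr × 13% = 4030 kr
  82000 kr × 17% = 13940 kr
  33000 kr × 22% = 7260 kr
  → 25230 kr

Book-profits minimum tax:
  Adjusted income: 146000 kr + 26000 kr + 14000 kr = 186000 kr
  Exemption: 41000 kr − 20% × (186000 kr − 138000 kr) = 41000 kr − 9600 kr = 31400 kr
  Base: 186000 kr − 31400 kr = 154600 kr
  154600 kr × 11% = 17006 kr

25230 kr > 17006 kr, so the standard income tax governs.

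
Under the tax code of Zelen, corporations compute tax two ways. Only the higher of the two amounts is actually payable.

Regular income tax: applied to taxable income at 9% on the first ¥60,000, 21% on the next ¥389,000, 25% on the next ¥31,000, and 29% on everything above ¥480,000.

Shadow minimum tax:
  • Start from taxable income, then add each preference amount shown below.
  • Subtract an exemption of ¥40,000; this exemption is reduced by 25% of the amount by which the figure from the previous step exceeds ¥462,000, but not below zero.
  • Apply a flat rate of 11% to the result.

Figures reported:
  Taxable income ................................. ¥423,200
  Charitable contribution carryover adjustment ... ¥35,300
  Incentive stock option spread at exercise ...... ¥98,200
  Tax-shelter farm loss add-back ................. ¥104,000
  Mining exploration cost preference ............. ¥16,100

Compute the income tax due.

Shadow minimum tax:
  Adjusted income: ¥423,200 + ¥35,300 + ¥98,200 + ¥104,000 + ¥16,100 = ¥676,800
  Exemption: 25% × (¥676,800 − ¥462,000) = ¥53,700 ≥ ¥40,000, so the exemption is fully phased out
  Base: ¥676,800 − ¥0 = ¥676,800
  ¥676,800 × 11% = ¥74,448

Regular income tax:
  ¥60,000 × 9% = ¥5,400
  ¥363,200 × 21% = ¥76,272
  → ¥81,672

¥81,672 > ¥74,448, so the regular income tax governs.

¥81,672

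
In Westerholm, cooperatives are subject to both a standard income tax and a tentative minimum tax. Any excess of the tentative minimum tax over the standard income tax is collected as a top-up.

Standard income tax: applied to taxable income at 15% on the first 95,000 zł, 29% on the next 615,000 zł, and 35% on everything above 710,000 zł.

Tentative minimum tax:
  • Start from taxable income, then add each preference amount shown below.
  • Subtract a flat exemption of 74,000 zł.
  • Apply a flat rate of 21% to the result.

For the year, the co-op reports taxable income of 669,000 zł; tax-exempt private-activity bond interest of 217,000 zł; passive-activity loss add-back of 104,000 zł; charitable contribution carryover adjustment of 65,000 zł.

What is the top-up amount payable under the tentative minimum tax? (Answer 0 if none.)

Standard income tax:
  95,000 zł × 15% = 14,250 zł
  574,000 zł × 29% = 166,460 zł
  → 180,710 zł

Tentative minimum tax:
  Adjusted income: 669,000 zł + 217,000 zł + 104,000 zł + 65,000 zł = 1,055,000 zł
  Less exemption 74,000 zł → base 981,000 zł
  981,000 zł × 21% = 206,010 zł

Excess of tentative minimum tax over standard income tax: 206,010 zł − 180,710 zł = 25,300 zł.

25,300 zł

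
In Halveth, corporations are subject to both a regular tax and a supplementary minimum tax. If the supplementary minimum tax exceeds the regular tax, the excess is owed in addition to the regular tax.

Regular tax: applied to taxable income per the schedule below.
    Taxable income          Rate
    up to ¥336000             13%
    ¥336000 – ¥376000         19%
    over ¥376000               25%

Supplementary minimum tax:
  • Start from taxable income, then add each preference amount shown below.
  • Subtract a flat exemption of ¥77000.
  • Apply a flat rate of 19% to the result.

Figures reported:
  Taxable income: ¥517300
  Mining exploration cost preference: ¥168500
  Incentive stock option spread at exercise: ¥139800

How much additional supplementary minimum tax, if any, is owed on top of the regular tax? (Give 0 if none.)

¥55629

Supplementary minimum tax:
  Adjusted income: ¥517300 + ¥168500 + ¥139800 = ¥825600
  Less exemption ¥77000 → base ¥748600
  ¥748600 × 19% = ¥142234

Regular tax:
  ¥336000 × 13% = ¥43680
  ¥40000 × 19% = ¥7600
  ¥141300 × 25% = ¥35325
  → ¥86605

Excess of supplementary minimum tax over regular tax: ¥142234 − ¥86605 = ¥55629.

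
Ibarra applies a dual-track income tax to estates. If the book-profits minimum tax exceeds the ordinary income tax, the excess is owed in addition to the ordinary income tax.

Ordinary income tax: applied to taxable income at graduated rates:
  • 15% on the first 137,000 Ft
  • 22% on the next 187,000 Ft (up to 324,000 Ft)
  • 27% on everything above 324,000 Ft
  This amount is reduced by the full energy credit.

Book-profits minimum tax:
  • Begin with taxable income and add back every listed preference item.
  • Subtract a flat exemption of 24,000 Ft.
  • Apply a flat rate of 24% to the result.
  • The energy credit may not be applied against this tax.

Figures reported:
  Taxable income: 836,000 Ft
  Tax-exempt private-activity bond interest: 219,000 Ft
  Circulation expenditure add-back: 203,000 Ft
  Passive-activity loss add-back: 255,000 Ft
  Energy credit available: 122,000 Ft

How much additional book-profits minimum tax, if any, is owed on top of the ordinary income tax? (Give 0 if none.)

Book-profits minimum tax:
  Adjusted income: 836,000 Ft + 219,000 Ft + 203,000 Ft + 255,000 Ft = 1,513,000 Ft
  Less exemption 24,000 Ft → base 1,489,000 Ft
  1,489,000 Ft × 24% = 357,360 Ft

Ordinary income tax:
  137,000 Ft × 15% = 20,550 Ft
  187,000 Ft × 22% = 41,140 Ft
  512,000 Ft × 27% = 138,240 Ft
  → 199,930 Ft
  Less energy credit 122,000 Ft → 77,930 Ft

Excess of book-profits minimum tax over ordinary income tax: 357,360 Ft − 77,930 Ft = 279,430 Ft.

279,430 Ft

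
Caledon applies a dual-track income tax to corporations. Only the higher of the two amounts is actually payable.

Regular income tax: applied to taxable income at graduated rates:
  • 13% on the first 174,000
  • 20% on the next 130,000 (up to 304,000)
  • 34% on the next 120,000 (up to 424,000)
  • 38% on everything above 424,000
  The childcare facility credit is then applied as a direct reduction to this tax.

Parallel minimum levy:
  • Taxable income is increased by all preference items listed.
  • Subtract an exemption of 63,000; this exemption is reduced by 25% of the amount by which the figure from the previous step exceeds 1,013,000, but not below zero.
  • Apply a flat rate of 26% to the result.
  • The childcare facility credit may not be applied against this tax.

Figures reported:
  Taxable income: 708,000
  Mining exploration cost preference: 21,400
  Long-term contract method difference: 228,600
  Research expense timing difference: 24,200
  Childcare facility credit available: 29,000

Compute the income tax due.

Regular income tax:
  174,000 × 13% = 22,620
  130,000 × 20% = 26,000
  120,000 × 34% = 40,800
  284,000 × 38% = 107,920
  → 197,340
  Less childcare facility credit 29,000 → 168,340

Parallel minimum levy:
  Adjusted income: 708,000 + 21,400 + 228,600 + 24,200 = 982,200
  Exemption: 982,200 ≤ 1,013,000, so full 63,000 applies
  Base: 982,200 − 63,000 = 919,200
  919,200 × 26% = 238,992

238,992 > 168,340, so the parallel minimum levy is the binding amount.

238,992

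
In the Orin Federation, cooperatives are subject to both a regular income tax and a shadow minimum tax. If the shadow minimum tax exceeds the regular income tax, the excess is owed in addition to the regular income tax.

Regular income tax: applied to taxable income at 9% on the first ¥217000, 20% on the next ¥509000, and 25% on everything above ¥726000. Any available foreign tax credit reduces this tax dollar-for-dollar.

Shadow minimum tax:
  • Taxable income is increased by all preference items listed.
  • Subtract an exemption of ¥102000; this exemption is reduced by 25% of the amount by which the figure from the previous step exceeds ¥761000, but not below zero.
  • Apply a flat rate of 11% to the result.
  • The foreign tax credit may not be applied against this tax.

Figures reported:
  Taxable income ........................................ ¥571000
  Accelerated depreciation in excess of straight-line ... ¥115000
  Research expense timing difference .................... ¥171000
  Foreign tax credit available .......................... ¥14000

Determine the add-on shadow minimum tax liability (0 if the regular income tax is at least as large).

¥9360

Regular income tax:
  ¥217000 × 9% = ¥19530
  ¥354000 × 20% = ¥70800
  → ¥90330
  Less foreign tax credit ¥14000 → ¥76330

Shadow minimum tax:
  Adjusted income: ¥571000 + ¥115000 + ¥171000 = ¥857000
  Exemption: ¥102000 − 25% × (¥857000 − ¥761000) = ¥102000 − ¥24000 = ¥78000
  Base: ¥857000 − ¥78000 = ¥779000
  ¥779000 × 11% = ¥85690

Excess of shadow minimum tax over regular income tax: ¥85690 − ¥76330 = ¥9360.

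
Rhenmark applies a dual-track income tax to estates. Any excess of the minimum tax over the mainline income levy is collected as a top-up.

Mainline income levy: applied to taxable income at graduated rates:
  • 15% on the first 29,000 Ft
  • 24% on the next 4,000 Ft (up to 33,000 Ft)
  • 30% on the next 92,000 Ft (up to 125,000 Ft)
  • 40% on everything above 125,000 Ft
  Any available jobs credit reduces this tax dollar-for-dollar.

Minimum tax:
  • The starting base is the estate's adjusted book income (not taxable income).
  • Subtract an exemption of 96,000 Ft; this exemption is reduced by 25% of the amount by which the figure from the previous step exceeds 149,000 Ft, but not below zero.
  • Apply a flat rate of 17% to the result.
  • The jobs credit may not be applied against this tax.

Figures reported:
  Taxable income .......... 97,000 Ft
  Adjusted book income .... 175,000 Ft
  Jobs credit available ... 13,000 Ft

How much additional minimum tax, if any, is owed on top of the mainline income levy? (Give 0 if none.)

Minimum tax:
  Base (adjusted book income): 175,000 Ft
  Exemption: 96,000 Ft − 25% × (175,000 Ft − 149,000 Ft) = 96,000 Ft − 6,500 Ft = 89,500 Ft
  Base: 175,000 Ft − 89,500 Ft = 85,500 Ft
  85,500 Ft × 17% = 14,535 Ft

Mainline income levy:
  29,000 Ft × 15% = 4,350 Ft
  4,000 Ft × 24% = 960 Ft
  64,000 Ft × 30% = 19,200 Ft
  → 24,510 Ft
  Less jobs credit 13,000 Ft → 11,510 Ft

Excess of minimum tax over mainline income levy: 14,535 Ft − 11,510 Ft = 3,025 Ft.

3,025 Ft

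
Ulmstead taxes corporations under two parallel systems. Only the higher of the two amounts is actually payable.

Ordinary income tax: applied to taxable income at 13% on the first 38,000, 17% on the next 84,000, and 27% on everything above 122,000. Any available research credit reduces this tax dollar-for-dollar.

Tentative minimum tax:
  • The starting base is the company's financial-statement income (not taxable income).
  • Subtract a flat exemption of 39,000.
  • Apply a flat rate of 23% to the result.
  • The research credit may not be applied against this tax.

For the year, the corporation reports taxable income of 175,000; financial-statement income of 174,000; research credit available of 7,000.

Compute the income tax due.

Tentative minimum tax:
  Base (financial-statement income): 174,000
  Less exemption 39,000 → base 135,000
  135,000 × 23% = 31,050

Ordinary income tax:
  38,000 × 13% = 4,940
  84,000 × 17% = 14,280
  53,000 × 27% = 14,310
  → 33,530
  Less research credit 7,000 → 26,530

31,050 > 26,530, so the tentative minimum tax is the binding amount.

31,050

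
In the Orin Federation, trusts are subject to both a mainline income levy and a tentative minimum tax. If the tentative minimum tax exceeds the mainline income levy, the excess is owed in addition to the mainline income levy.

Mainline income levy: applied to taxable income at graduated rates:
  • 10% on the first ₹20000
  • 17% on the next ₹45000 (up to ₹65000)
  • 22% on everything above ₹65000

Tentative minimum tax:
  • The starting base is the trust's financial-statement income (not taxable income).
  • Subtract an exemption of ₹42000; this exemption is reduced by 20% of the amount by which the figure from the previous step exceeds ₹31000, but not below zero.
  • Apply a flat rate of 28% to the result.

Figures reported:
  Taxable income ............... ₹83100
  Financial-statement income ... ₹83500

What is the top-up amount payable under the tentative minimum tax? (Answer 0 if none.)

₹928

Mainline income levy:
  ₹20000 × 10% = ₹2000
  ₹45000 × 17% = ₹7650
  ₹18100 × 22% = ₹3982
  → ₹13632

Tentative minimum tax:
  Base (financial-statement income): ₹83500
  Exemption: ₹42000 − 20% × (₹83500 − ₹31000) = ₹42000 − ₹10500 = ₹31500
  Base: ₹83500 − ₹31500 = ₹52000
  ₹52000 × 28% = ₹14560

Excess of tentative minimum tax over mainline income levy: ₹14560 − ₹13632 = ₹928.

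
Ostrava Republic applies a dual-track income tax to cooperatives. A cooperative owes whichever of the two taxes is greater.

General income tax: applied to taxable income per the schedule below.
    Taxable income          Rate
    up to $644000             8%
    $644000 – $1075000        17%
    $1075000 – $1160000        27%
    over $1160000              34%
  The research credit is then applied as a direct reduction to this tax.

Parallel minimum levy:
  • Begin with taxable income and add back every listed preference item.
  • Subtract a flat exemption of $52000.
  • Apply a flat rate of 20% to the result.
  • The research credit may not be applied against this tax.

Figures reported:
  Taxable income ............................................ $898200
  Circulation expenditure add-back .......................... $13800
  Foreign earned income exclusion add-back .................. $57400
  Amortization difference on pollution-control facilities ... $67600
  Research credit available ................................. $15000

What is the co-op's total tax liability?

General income tax:
  $644000 × 8% = $51520
  $254200 × 17% = $43214
  → $94734
  Less research credit $15000 → $79734

Parallel minimum levy:
  Adjusted income: $898200 + $13800 + $57400 + $67600 = $1037000
  Less exemption $52000 → base $985000
  $985000 × 20% = $197000

$197000 > $79734, so the parallel minimum levy is the binding amount.

$197000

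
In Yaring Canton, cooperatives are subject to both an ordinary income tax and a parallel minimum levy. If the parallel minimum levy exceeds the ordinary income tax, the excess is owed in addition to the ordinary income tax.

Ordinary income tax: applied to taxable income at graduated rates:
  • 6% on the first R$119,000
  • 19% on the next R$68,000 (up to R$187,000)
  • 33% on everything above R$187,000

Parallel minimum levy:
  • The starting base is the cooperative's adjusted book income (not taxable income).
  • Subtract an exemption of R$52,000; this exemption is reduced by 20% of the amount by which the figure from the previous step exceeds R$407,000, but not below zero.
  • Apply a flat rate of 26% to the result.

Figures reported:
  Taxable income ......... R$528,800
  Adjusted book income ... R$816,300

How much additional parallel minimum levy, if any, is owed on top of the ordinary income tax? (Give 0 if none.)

Parallel minimum levy:
  Base (adjusted book income): R$816,300
  Exemption: 20% × (R$816,300 − R$407,000) = R$81,860 ≥ R$52,000, so the exemption is fully phased out
  Base: R$816,300 − R$0 = R$816,300
  R$816,300 × 26% = R$212,238

Ordinary income tax:
  R$119,000 × 6% = R$7,140
  R$68,000 × 19% = R$12,920
  R$341,800 × 33% = R$112,794
  → R$132,854

Excess of parallel minimum levy over ordinary income tax: R$212,238 − R$132,854 = R$79,384.

R$79,384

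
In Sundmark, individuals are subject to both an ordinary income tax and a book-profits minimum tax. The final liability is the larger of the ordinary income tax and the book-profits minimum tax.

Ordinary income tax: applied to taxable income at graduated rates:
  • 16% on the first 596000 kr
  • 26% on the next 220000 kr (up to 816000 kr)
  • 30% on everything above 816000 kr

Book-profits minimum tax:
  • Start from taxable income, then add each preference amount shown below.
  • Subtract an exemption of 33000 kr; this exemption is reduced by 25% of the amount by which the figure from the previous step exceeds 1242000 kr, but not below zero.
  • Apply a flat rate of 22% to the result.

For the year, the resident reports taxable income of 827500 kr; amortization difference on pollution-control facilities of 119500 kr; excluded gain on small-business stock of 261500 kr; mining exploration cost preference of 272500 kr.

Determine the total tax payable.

325820 kr

Ordinary income tax:
  596000 kr × 16% = 95360 kr
  220000 kr × 26% = 57200 kr
  11500 kr × 30% = 3450 kr
  → 156010 kr

Book-profits minimum tax:
  Adjusted income: 827500 kr + 119500 kr + 261500 kr + 272500 kr = 1481000 kr
  Exemption: 25% × (1481000 kr − 1242000 kr) = 59750 kr ≥ 33000 kr, so the exemption is fully phased out
  Base: 1481000 kr − 0 kr = 1481000 kr
  1481000 kr × 22% = 325820 kr

325820 kr > 156010 kr, so the book-profits minimum tax is the binding amount.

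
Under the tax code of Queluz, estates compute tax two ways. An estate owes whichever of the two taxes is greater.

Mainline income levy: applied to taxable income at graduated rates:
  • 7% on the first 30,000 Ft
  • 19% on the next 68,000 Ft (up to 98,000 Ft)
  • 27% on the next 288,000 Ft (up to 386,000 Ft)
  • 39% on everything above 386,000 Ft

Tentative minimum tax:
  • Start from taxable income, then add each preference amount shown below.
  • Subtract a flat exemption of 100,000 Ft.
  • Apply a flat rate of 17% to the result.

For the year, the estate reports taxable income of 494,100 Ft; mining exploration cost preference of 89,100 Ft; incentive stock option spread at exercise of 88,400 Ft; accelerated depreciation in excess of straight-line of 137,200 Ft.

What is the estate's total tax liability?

Tentative minimum tax:
  Adjusted income: 494,100 Ft + 89,100 Ft + 88,400 Ft + 137,200 Ft = 808,800 Ft
  Less exemption 100,000 Ft → base 708,800 Ft
  708,800 Ft × 17% = 120,496 Ft

Mainline income levy:
  30,000 Ft × 7% = 2,100 Ft
  68,000 Ft × 19% = 12,920 Ft
  288,000 Ft × 27% = 77,760 Ft
  108,100 Ft × 39% = 42,159 Ft
  → 134,939 Ft

134,939 Ft > 120,496 Ft, so the mainline income levy governs.

134,939 Ft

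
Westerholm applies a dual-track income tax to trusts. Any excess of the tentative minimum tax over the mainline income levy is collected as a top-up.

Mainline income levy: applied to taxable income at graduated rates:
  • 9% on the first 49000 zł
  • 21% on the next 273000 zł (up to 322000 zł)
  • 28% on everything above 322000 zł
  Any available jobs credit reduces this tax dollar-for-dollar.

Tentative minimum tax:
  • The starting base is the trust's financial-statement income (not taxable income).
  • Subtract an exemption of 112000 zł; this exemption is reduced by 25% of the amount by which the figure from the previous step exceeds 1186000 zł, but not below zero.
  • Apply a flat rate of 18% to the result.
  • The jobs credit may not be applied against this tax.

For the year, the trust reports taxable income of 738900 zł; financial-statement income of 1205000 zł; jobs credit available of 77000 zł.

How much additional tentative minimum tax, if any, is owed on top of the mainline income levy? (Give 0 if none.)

Mainline income levy:
  49000 zł × 9% = 4410 zł
  273000 zł × 21% = 57330 zł
  416900 zł × 28% = 116732 zł
  → 178472 zł
  Less jobs credit 77000 zł → 101472 zł

Tentative minimum tax:
  Base (financial-statement income): 1205000 zł
  Exemption: 112000 zł − 25% × (1205000 zł − 1186000 zł) = 112000 zł − 4750 zł = 107250 zł
  Base: 1205000 zł − 107250 zł = 1097750 zł
  1097750 zł × 18% = 197595 zł

Excess of tentative minimum tax over mainline income levy: 197595 zł − 101472 zł = 96123 zł.

96123 zł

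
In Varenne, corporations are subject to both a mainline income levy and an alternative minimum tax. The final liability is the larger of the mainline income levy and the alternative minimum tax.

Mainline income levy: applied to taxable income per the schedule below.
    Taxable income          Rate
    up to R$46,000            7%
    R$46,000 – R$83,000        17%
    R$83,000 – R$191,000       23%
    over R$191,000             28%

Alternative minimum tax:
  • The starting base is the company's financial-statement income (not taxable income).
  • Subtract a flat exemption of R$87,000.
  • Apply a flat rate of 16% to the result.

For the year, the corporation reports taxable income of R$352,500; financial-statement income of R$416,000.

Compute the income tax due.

Alternative minimum tax:
  Base (financial-statement income): R$416,000
  Less exemption R$87,000 → base R$329,000
  R$329,000 × 16% = R$52,640

Mainline income levy:
  R$46,000 × 7% = R$3,220
  R$37,000 × 17% = R$6,290
  R$108,000 × 23% = R$24,840
  R$161,500 × 28% = R$45,220
  → R$79,570

R$79,570 > R$52,640, so the mainline income levy governs.

R$79,570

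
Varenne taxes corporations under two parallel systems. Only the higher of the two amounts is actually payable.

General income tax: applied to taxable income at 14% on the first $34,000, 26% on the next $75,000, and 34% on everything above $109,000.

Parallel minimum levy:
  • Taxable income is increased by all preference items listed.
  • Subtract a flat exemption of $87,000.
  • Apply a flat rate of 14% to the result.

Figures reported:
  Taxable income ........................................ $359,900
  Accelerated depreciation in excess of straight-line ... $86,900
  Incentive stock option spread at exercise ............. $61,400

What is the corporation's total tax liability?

Parallel minimum levy:
  Adjusted income: $359,900 + $86,900 + $61,400 = $508,200
  Less exemption $87,000 → base $421,200
  $421,200 × 14% = $58,968

General income tax:
  $34,000 × 14% = $4,760
  $75,000 × 26% = $19,500
  $250,900 × 34% = $85,306
  → $109,566

$109,566 > $58,968, so the general income tax governs.

$109,566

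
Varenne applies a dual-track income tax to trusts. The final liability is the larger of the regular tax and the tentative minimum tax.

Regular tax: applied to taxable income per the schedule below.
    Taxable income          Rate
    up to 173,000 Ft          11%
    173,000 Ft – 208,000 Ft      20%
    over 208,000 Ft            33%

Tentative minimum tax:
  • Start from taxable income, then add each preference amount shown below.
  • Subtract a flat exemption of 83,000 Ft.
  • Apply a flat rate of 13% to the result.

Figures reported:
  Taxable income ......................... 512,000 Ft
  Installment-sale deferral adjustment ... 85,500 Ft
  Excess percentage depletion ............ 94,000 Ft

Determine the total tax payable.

Regular tax:
  173,000 Ft × 11% = 19,030 Ft
  35,000 Ft × 20% = 7,000 Ft
  304,000 Ft × 33% = 100,320 Ft
  → 126,350 Ft

Tentative minimum tax:
  Adjusted income: 512,000 Ft + 85,500 Ft + 94,000 Ft = 691,500 Ft
  Less exemption 83,000 Ft → base 608,500 Ft
  608,500 Ft × 13% = 79,105 Ft

126,350 Ft > 79,105 Ft, so the regular tax governs.

126,350 Ft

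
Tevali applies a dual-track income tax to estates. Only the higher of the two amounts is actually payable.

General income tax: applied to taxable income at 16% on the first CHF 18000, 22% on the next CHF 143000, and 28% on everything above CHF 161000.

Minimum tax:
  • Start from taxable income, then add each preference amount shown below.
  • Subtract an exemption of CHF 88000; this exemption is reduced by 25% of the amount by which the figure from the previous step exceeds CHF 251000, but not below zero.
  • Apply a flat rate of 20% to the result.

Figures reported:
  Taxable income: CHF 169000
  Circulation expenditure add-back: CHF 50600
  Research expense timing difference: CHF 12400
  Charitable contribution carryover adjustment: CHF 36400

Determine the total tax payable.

CHF 36950

General income tax:
  CHF 18000 × 16% = CHF 2880
  CHF 143000 × 22% = CHF 31460
  CHF 8000 × 28% = CHF 2240
  → CHF 36580

Minimum tax:
  Adjusted income: CHF 169000 + CHF 50600 + CHF 12400 + CHF 36400 = CHF 268400
  Exemption: CHF 88000 − 25% × (CHF 268400 − CHF 251000) = CHF 88000 − CHF 4350 = CHF 83650
  Base: CHF 268400 − CHF 83650 = CHF 184750
  CHF 184750 × 20% = CHF 36950

CHF 36950 > CHF 36580, so the minimum tax is the binding amount.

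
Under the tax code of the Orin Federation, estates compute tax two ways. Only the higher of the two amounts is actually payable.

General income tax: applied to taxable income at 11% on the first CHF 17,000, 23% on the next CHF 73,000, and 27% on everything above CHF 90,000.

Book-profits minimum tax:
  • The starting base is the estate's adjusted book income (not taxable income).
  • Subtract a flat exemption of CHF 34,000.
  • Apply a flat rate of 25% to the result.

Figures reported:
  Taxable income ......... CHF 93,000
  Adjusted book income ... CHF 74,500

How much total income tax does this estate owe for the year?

CHF 19,470

Book-profits minimum tax:
  Base (adjusted book income): CHF 74,500
  Less exemption CHF 34,000 → base CHF 40,500
  CHF 40,500 × 25% = CHF 10,125

General income tax:
  CHF 17,000 × 11% = CHF 1,870
  CHF 73,000 × 23% = CHF 16,790
  CHF 3,000 × 27% = CHF 810
  → CHF 19,470

CHF 19,470 > CHF 10,125, so the general income tax governs.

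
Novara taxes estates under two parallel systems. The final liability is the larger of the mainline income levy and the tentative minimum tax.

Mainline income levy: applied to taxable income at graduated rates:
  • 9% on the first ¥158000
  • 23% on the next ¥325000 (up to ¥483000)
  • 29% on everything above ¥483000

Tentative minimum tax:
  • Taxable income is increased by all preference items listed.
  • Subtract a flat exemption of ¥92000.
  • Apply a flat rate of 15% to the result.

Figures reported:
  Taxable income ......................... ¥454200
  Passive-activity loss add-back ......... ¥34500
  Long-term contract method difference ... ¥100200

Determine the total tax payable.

¥82346

Tentative minimum tax:
  Adjusted income: ¥454200 + ¥34500 + ¥100200 = ¥588900
  Less exemption ¥92000 → base ¥496900
  ¥496900 × 15% = ¥74535

Mainline income levy:
  ¥158000 × 9% = ¥14220
  ¥296200 × 23% = ¥68126
  → ¥82346

¥82346 > ¥74535, so the mainline income levy governs.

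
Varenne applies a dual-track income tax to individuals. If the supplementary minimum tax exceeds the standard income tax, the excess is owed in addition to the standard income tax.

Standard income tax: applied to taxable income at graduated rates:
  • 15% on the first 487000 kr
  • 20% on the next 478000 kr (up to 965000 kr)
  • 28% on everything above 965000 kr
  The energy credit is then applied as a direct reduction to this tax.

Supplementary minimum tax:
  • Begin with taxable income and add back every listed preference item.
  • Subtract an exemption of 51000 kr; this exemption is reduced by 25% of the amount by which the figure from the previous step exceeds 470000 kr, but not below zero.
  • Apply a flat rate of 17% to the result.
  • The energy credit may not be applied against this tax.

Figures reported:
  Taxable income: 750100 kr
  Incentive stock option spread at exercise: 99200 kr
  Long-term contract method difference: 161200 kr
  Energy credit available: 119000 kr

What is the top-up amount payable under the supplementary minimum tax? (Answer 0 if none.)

165115 kr

Supplementary minimum tax:
  Adjusted income: 750100 kr + 99200 kr + 161200 kr = 1010500 kr
  Exemption: 25% × (1010500 kr − 470000 kr) = 135125 kr ≥ 51000 kr, so the exemption is fully phased out
  Base: 1010500 kr − 0 kr = 1010500 kr
  1010500 kr × 17% = 171785 kr

Standard income tax:
  487000 kr × 15% = 73050 kr
  263100 kr × 20% = 52620 kr
  → 125670 kr
  Less energy credit 119000 kr → 6670 kr

Excess of supplementary minimum tax over standard income tax: 171785 kr − 6670 kr = 165115 kr.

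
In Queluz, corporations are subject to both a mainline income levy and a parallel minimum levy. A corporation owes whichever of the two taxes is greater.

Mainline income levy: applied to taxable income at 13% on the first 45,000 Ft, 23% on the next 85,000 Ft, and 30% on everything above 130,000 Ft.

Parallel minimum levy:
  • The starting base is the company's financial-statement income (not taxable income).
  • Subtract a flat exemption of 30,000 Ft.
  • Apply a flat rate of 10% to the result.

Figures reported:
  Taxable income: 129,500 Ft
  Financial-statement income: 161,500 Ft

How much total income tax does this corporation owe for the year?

Parallel minimum levy:
  Base (financial-statement income): 161,500 Ft
  Less exemption 30,000 Ft → base 131,500 Ft
  131,500 Ft × 10% = 13,150 Ft

Mainline income levy:
  45,000 Ft × 13% = 5,850 Ft
  84,500 Ft × 23% = 19,435 Ft
  → 25,285 Ft

25,285 Ft > 13,150 Ft, so the mainline income levy governs.

25,285 Ft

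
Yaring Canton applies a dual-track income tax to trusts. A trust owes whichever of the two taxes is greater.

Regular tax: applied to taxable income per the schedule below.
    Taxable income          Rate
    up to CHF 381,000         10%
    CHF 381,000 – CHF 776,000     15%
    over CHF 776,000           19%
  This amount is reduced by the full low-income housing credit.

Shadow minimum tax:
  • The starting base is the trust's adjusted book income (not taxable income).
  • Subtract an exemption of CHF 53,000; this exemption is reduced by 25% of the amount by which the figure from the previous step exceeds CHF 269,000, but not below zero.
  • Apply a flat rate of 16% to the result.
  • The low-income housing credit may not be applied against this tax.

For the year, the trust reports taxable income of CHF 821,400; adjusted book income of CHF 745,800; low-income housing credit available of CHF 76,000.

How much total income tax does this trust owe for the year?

Regular tax:
  CHF 381,000 × 10% = CHF 38,100
  CHF 395,000 × 15% = CHF 59,250
  CHF 45,400 × 19% = CHF 8,626
  → CHF 105,976
  Less low-income housing credit CHF 76,000 → CHF 29,976

Shadow minimum tax:
  Base (adjusted book income): CHF 745,800
  Exemption: 25% × (CHF 745,800 − CHF 269,000) = CHF 119,200 ≥ CHF 53,000, so the exemption is fully phased out
  Base: CHF 745,800 − CHF 0 = CHF 745,800
  CHF 745,800 × 16% = CHF 119,328

CHF 119,328 > CHF 29,976, so the shadow minimum tax is the binding amount.

CHF 119,328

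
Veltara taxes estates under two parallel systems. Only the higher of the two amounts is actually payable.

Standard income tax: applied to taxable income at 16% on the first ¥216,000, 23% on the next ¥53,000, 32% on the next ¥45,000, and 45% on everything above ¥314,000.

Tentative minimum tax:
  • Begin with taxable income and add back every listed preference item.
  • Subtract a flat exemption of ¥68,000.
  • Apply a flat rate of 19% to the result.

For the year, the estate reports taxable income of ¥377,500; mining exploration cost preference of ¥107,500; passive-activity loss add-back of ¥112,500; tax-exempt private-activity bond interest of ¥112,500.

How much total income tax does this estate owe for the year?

Standard income tax:
  ¥216,000 × 16% = ¥34,560
  ¥53,000 × 23% = ¥12,190
  ¥45,000 × 32% = ¥14,400
  ¥63,500 × 45% = ¥28,575
  → ¥89,725

Tentative minimum tax:
  Adjusted income: ¥377,500 + ¥107,500 + ¥112,500 + ¥112,500 = ¥710,000
  Less exemption ¥68,000 → base ¥642,000
  ¥642,000 × 19% = ¥121,980

¥121,980 > ¥89,725, so the tentative minimum tax is the binding amount.

¥121,980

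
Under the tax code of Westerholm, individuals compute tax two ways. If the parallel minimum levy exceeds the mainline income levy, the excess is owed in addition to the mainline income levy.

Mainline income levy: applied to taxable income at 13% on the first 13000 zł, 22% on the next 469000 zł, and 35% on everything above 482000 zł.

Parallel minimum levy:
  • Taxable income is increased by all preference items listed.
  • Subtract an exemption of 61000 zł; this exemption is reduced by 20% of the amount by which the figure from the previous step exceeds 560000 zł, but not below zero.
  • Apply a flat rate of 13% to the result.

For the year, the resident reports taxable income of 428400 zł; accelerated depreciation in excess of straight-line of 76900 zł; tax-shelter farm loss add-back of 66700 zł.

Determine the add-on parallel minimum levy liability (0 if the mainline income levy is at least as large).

0 zł

Parallel minimum levy:
  Adjusted income: 428400 zł + 76900 zł + 66700 zł = 572000 zł
  Exemption: 61000 zł − 20% × (572000 zł − 560000 zł) = 61000 zł − 2400 zł = 58600 zł
  Base: 572000 zł − 58600 zł = 513400 zł
  513400 zł × 13% = 66742 zł

Mainline income levy:
  13000 zł × 13% = 1690 zł
  415400 zł × 22% = 91388 zł
  → 93078 zł

66742 zł ≤ 93078 zł, so no add-on is due.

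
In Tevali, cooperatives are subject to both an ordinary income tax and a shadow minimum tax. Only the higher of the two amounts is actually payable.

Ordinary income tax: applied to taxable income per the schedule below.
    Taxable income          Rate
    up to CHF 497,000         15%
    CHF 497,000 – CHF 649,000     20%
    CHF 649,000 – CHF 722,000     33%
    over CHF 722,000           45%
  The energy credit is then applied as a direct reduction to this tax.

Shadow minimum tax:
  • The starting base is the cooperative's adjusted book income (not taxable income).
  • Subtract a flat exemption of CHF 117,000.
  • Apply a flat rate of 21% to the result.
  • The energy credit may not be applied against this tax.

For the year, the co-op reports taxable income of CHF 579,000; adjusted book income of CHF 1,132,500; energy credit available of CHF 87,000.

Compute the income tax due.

CHF 213,255

Ordinary income tax:
  CHF 497,000 × 15% = CHF 74,550
  CHF 82,000 × 20% = CHF 16,400
  → CHF 90,950
  Less energy credit CHF 87,000 → CHF 3,950

Shadow minimum tax:
  Base (adjusted book income): CHF 1,132,500
  Less exemption CHF 117,000 → base CHF 1,015,500
  CHF 1,015,500 × 21% = CHF 213,255

CHF 213,255 > CHF 3,950, so the shadow minimum tax is the binding amount.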